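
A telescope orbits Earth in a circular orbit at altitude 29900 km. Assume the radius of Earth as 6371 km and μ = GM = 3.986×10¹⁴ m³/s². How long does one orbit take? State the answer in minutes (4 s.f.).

r = 6371 + 29900 = 36271 km = 3.6271×10⁷ m.
Kepler's third law: T = 2π√(r³/μ) = 2π√((3.627×10⁷)³ / 3.986×10¹⁴).
r³/μ = 1.197×10⁸ s², so T = 2π × 1.094×10⁴ = 6.875×10⁴ s.
Converting: 6.875×10⁴ s ÷ 60.00 = 1146 minutes.

T ≈ 1146 minutes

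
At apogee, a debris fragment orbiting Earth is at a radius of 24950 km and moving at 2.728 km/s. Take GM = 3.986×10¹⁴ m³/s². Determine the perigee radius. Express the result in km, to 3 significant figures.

perigee radius ≈ 7580 km

r_a = 2.495×10⁷ m.
Specific energy ε = v²/2 − μ/r = -1.225×10⁷ J/kg, so a = −μ/(2ε) = 1.626×10⁷ m.
The apsides satisfy r_p + r_a = 2a, so the perigee radius is 2a − r_a = 7.576×10⁶ m = 7575.6 km.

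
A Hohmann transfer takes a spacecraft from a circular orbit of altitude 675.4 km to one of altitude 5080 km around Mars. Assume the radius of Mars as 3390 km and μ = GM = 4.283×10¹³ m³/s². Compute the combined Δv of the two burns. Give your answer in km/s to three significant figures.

Δv_total ≈ 0.965 km/s

r₁ = 3390 + 675.4 = 4065.4 km = 4.0654×10⁶ m.
r₂ = 3390 + 5080 = 8470.0 km = 8.4700×10⁶ m.
Transfer ellipse a_t = (r₁ + r₂)/2 = 6.268×10⁶ m.
At r₁: circular v_c1 = √(μ/r₁) = 3246 m/s; transfer-periapsis v_p = √[μ(2/r₁ − 1/a_t)] = 3773 m/s.
Δv₁ = v_p − v_c1 = 527.4 m/s.
At r₂: circular v_c2 = √(μ/r₂) = 2249 m/s; transfer-apoapsis v_a = √[μ(2/r₂ − 1/a_t)] = 1811 m/s.
Δv₂ = v_c2 − v_a = 437.7 m/s.
Total Δv = Δv₁ + Δv₂ = 965.1 m/s = 0.9651 km/s.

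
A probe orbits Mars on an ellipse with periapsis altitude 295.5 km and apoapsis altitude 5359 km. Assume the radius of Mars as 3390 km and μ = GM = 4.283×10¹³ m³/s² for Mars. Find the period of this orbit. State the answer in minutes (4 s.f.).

r_p = 3390 + 295.5 = 3685.5 km = 3.6855×10⁶ m.
r_a = 3390 + 5359 = 8749.0 km = 8.7490×10⁶ m.
Semi-major axis a = (r_p + r_a)/2 = (3685.5 + 8749.0)/2 = 6217.2 km = 6.217×10⁶ m.
By Kepler's third law T = 2π√(a³/μ) = 2π × 2.369×10³ = 1.488×10⁴ s.
= 248.1 minutes.

T ≈ 248.1 minutes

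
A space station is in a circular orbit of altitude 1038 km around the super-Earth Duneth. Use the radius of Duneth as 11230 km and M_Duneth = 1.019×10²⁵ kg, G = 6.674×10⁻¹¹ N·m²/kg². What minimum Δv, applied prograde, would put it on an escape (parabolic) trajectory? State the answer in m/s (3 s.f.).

μ = GM = 6.674×10⁻¹¹ × 1.019×10²⁵ = 6.801×10¹⁴ m³/s².
r = 11230 + 1038 = 12268 km = 1.2268×10⁷ m.
Circular speed v_c = √(μ/r) = 7445 m/s.
Escape speed v_esc = √(2μ/r) = √2 × v_c = 10530 m/s.
Δv = v_esc − v_c = 3084 m/s.

Δv ≈ 3080 m/s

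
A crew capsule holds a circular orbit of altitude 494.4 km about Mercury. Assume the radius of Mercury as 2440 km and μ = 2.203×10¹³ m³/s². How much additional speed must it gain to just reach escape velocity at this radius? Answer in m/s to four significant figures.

Δv ≈ 1135 m/s

r = 2440 + 494.4 = 2934.4 km = 2.9344×10⁶ m.
Circular speed v_c = √(μ/r) = 2740 m/s.
Escape speed v_esc = √(2μ/r) = √2 × v_c = 3875 m/s.
Δv = v_esc − v_c = 1135 m/s.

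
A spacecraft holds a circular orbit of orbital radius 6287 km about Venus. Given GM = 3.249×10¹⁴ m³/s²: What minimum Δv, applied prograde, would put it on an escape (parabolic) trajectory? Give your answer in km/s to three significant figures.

Δv ≈ 2.98 km/s

r = 6287 km = 6.287×10⁶ m.
Circular speed v_c = √(μ/r) = 7189 m/s.
Escape speed v_esc = √(2μ/r) = √2 × v_c = 10170 m/s.
Δv = v_esc − v_c = 2978 m/s = 2.978 km/s.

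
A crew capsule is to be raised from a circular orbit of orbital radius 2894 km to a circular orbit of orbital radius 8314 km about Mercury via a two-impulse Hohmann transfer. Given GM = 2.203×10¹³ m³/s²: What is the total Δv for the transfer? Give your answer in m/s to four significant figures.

r₁ = 2894 km = 2.894×10⁶ m.
r₂ = 8314 km = 8.314×10⁶ m.
Transfer ellipse a_t = (r₁ + r₂)/2 = 5.604×10⁶ m.
At r₁: circular v_c1 = √(μ/r₁) = 2759 m/s; transfer-periherm v_p = √[μ(2/r₁ − 1/a_t)] = 3361 m/s.
Δv₁ = v_p − v_c1 = 601.5 m/s.
At r₂: circular v_c2 = √(μ/r₂) = 1628 m/s; transfer-apoherm v_a = √[μ(2/r₂ − 1/a_t)] = 1170 m/s.
Δv₂ = v_c2 − v_a = 458.0 m/s.
Total Δv = Δv₁ + Δv₂ = 1060 m/s.

Δv_total ≈ 1060 m/s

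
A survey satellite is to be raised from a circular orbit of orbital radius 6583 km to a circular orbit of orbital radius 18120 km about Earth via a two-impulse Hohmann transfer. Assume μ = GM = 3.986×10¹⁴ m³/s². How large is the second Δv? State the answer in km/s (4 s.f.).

Δv ≈ 1.266 km/s

r₁ = 6583 km = 6.583×10⁶ m.
r₂ = 18120 km = 1.812×10⁷ m.
Transfer ellipse a_t = (r₁ + r₂)/2 = 1.235×10⁷ m.
At r₁: circular v_c1 = √(μ/r₁) = 7781 m/s; transfer-perigee v_p = √[μ(2/r₁ − 1/a_t)] = 9425 m/s.
At r₂: circular v_c2 = √(μ/r₂) = 4690 m/s; transfer-apogee v_a = √[μ(2/r₂ − 1/a_t)] = 3424 m/s.
Δv₂ = v_c2 − v_a = 1266 m/s.
= 1.266 km/s.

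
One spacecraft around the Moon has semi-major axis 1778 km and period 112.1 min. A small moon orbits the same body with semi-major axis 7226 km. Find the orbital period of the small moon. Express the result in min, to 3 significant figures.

T₂ ≈ 918 min

Kepler's third law: T² ∝ a³, so T₂ = T₁ (a₂/a₁)^(3/2).
a₂/a₁ = 4.064, (a₂/a₁)^(3/2) = 8.193.
T₂ = 112.1 × 8.193 = 918.4 min.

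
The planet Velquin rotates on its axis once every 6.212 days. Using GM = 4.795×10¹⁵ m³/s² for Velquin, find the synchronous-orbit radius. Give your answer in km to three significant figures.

r_sync ≈ 3.27×10⁵ km

T = 6.212 days = 5.367×10⁵ s.
A synchronous orbit has period T, so by Kepler's third law a = (μT²/4π²)^(1/3).
μT²/4π² = 4.795×10¹⁵ × (5.367×10⁵)² / 39.48 = 3.499×10²⁵ m³.
a = 3.271×10⁸ m = 3.2707×10⁵ km.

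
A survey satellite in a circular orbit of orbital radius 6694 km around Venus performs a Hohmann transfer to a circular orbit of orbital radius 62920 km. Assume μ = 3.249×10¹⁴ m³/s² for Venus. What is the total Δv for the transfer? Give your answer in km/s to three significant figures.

r₁ = 6694 km = 6.694×10⁶ m.
r₂ = 62920 km = 6.292×10⁷ m.
Transfer ellipse a_t = (r₁ + r₂)/2 = 3.481×10⁷ m.
At r₁: circular v_c1 = √(μ/r₁) = 6967 m/s; transfer-periapsis v_p = √[μ(2/r₁ − 1/a_t)] = 9367 m/s.
Δv₁ = v_p − v_c1 = 2400 m/s.
At r₂: circular v_c2 = √(μ/r₂) = 2272 m/s; transfer-apoapsis v_a = √[μ(2/r₂ − 1/a_t)] = 996.5 m/s.
Δv₂ = v_c2 − v_a = 1276 m/s.
Total Δv = Δv₁ + Δv₂ = 3676 m/s = 3.676 km/s.

Δv_total ≈ 3.68 km/s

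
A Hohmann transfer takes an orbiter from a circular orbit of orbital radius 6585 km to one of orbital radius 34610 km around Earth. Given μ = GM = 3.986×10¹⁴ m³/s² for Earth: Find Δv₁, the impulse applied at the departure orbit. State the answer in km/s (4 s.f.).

Δv ≈ 2.305 km/s

r₁ = 6585 km = 6.585×10⁶ m.
r₂ = 34610 km = 3.461×10⁷ m.
Transfer ellipse a_t = (r₁ + r₂)/2 = 2.060×10⁷ m.
At r₁: circular v_c1 = √(μ/r₁) = 7780 m/s; transfer-perigee v_p = √[μ(2/r₁ − 1/a_t)] = 10090 m/s.
Δv₁ = v_p − v_c1 = 2305 m/s.
= 2.305 km/s.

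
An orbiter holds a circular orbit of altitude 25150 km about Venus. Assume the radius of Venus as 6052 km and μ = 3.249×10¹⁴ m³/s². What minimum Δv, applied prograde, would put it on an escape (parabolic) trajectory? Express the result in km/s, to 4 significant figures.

r = 6052 + 25150 = 31202 km = 3.1202×10⁷ m.
Circular speed v_c = √(μ/r) = 3227 m/s.
Escape speed v_esc = √(2μ/r) = √2 × v_c = 4564 m/s.
Δv = v_esc − v_c = 1337 m/s = 1.337 km/s.

Δv ≈ 1.337 km/s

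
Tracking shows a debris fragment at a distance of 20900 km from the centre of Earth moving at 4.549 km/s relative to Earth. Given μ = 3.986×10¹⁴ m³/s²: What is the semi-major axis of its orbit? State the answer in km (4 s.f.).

r = 2.090×10⁷ m.
Specific orbital energy ε = v²/2 − μ/r = (4549)²/2 − 3.986×10¹⁴/2.090×10⁷ = -8.725×10⁶ J/kg.
Since ε = −μ/(2a), a = −μ/(2ε) = 2.284×10⁷ m = 22842 km.

a ≈ 22840 km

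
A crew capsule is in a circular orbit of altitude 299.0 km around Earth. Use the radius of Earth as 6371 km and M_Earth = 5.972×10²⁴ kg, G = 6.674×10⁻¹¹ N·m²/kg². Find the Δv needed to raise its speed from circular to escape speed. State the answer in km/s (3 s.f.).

Δv ≈ 3.20 km/s

μ = GM = 6.674×10⁻¹¹ × 5.972×10²⁴ = 3.986×10¹⁴ m³/s².
r = 6371 + 299.0 = 6670.0 km = 6.6700×10⁶ m.
Circular speed v_c = √(μ/r) = 7730 m/s.
Escape speed v_esc = √(2μ/r) = √2 × v_c = 10930 m/s.
Δv = v_esc − v_c = 3202 m/s = 3.202 km/s.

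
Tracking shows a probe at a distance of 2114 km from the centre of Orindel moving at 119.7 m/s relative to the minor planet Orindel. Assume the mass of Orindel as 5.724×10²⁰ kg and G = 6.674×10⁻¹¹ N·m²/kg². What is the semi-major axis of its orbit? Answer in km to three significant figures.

μ = GM = 6.674×10⁻¹¹ × 5.724×10²⁰ = 3.820×10¹⁰ m³/s².
r = 2.114×10⁶ m.
Vis-viva rearranged: 1/a = 2/r − v²/μ = 9.461×10⁻⁷ − 3.751×10⁻⁷ = 5.710×10⁻⁷ m⁻¹.
a = 1.751×10⁶ m = 1751.3 km.

a ≈ 1750 km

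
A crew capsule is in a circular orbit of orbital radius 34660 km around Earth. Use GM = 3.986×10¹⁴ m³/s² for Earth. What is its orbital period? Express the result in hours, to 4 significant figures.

r = 34660 km = 3.466×10⁷ m.
Kepler's third law: T = 2π√(r³/μ) = 2π√((3.466×10⁷)³ / 3.986×10¹⁴).
r³/μ = 1.045×10⁸ s², so T = 2π × 1.022×10⁴ = 6.422×10⁴ s.
Converting: 6.422×10⁴ s ÷ 3600 = 17.84 hours.

T ≈ 17.84 hours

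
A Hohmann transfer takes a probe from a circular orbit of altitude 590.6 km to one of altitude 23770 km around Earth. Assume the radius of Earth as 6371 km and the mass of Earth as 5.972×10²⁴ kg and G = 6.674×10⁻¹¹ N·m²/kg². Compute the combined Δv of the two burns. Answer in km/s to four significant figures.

μ = GM = 6.674×10⁻¹¹ × 5.972×10²⁴ = 3.986×10¹⁴ m³/s².
r₁ = 6371 + 590.6 = 6961.6 km = 6.9616×10⁶ m.
r₂ = 6371 + 23770 = 30141 km = 3.0141×10⁷ m.
Transfer ellipse a_t = (r₁ + r₂)/2 = 1.855×10⁷ m.
At r₁: circular v_c1 = √(μ/r₁) = 7567 m/s; transfer-perigee v_p = √[μ(2/r₁ − 1/a_t)] = 9645 m/s.
Δv₁ = v_p − v_c1 = 2078 m/s.
At r₂: circular v_c2 = √(μ/r₂) = 3636 m/s; transfer-apogee v_a = √[μ(2/r₂ − 1/a_t)] = 2228 m/s.
Δv₂ = v_c2 − v_a = 1409 m/s.
Total Δv = Δv₁ + Δv₂ = 3487 m/s = 3.487 km/s.

Δv_total ≈ 3.487 km/s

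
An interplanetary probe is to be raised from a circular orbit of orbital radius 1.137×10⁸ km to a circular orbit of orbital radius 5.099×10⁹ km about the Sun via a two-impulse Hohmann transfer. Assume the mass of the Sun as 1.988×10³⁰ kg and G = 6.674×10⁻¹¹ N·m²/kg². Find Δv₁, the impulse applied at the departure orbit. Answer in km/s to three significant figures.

μ = GM = 6.674×10⁻¹¹ × 1.988×10³⁰ = 1.327×10²⁰ m³/s².
r₁ = 1.137×10⁸ km = 1.137×10¹¹ m.
r₂ = 5.099×10⁹ km = 5.099×10¹² m.
Transfer ellipse a_t = (r₁ + r₂)/2 = 2.606×10¹² m.
At r₁: circular v_c1 = √(μ/r₁) = 34160 m/s; transfer-perihelion v_p = √[μ(2/r₁ − 1/a_t)] = 47780 m/s.
Δv₁ = v_p − v_c1 = 13620 m/s.
= 13.62 km/s.

Δv ≈ 13.6 km/s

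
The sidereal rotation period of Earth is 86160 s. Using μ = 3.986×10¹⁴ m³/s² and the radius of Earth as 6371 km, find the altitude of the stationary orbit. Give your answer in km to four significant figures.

A synchronous orbit has period T, so by Kepler's third law a = (μT²/4π²)^(1/3).
μT²/4π² = 3.986×10¹⁴ × (8.616×10⁴)² / 39.48 = 7.495×10²² m³.
a = 4.216×10⁷ m = 42163 km.
Altitude h = a − R = 42163 − 6371 = 35792 km.

h_sync ≈ 35790 km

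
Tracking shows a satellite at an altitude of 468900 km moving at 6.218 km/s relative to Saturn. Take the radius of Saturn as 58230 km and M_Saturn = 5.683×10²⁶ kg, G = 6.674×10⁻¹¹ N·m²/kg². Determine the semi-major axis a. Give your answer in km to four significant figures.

μ = GM = 6.674×10⁻¹¹ × 5.683×10²⁶ = 3.793×10¹⁶ m³/s².
r = 58230 + 468900 = 5.2713×10⁵ km = 5.271×10⁸ m.
Specific orbital energy ε = v²/2 − μ/r = (6218)²/2 − 3.793×10¹⁶/5.271×10⁸ = -5.262×10⁷ J/kg.
Since ε = −μ/(2a), a = −μ/(2ε) = 3.604×10⁸ m = 3.6039×10⁵ km.

a ≈ 3.604×10⁵ km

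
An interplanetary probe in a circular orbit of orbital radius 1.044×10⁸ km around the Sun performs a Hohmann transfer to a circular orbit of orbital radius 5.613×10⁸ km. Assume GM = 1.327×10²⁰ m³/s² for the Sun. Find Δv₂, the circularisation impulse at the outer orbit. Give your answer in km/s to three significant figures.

r₁ = 1.044×10⁸ km = 1.044×10¹¹ m.
r₂ = 5.613×10⁸ km = 5.613×10¹¹ m.
Transfer ellipse a_t = (r₁ + r₂)/2 = 3.328×10¹¹ m.
At r₁: circular v_c1 = √(μ/r₁) = 35650 m/s; transfer-perihelion v_p = √[μ(2/r₁ − 1/a_t)] = 46300 m/s.
At r₂: circular v_c2 = √(μ/r₂) = 15380 m/s; transfer-aphelion v_a = √[μ(2/r₂ − 1/a_t)] = 8611 m/s.
Δv₂ = v_c2 − v_a = 6765 m/s.
= 6.765 km/s.

Δv ≈ 6.76 km/s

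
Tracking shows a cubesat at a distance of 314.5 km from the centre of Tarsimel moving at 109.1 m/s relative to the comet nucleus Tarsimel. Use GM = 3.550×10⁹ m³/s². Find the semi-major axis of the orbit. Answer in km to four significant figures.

r = 3.145×10⁵ m.
Vis-viva rearranged: 1/a = 2/r − v²/μ = 6.359×10⁻⁶ − 3.353×10⁻⁶ = 3.006×10⁻⁶ m⁻¹.
a = 3.326×10⁵ m = 332.62 km.

a ≈ 332.6 km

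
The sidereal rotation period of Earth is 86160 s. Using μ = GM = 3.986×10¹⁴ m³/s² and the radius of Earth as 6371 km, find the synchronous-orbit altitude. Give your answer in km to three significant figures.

h_sync ≈ 35800 km

A synchronous orbit has period T, so by Kepler's third law a = (μT²/4π²)^(1/3).
μT²/4π² = 3.986×10¹⁴ × (8.616×10⁴)² / 39.48 = 7.495×10²² m³.
a = 4.216×10⁷ m = 42163 km.
Altitude h = a − R = 42163 − 6371 = 35792 km.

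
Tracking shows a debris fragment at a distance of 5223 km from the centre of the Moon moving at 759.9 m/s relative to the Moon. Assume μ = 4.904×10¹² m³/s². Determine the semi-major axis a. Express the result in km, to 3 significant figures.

a ≈ 3770 km

r = 5.223×10⁶ m.
Specific orbital energy ε = v²/2 − μ/r = (759.9)²/2 − 4.904×10¹²/5.223×10⁶ = -6.502×10⁵ J/kg.
Since ε = −μ/(2a), a = −μ/(2ε) = 3.771×10⁶ m = 3771.1 km.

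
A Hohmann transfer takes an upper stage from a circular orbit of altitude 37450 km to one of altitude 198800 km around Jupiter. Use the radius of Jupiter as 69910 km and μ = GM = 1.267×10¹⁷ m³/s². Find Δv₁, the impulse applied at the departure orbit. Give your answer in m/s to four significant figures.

r₁ = 69910 + 37450 = 107360 km = 1.0736×10⁸ m.
r₂ = 69910 + 198800 = 268710 km = 2.6871×10⁸ m.
Transfer ellipse a_t = (r₁ + r₂)/2 = 1.880×10⁸ m.
At r₁: circular v_c1 = √(μ/r₁) = 34350 m/s; transfer-perijove v_p = √[μ(2/r₁ − 1/a_t)] = 41070 m/s.
Δv₁ = v_p − v_c1 = 6713 m/s.

Δv ≈ 6713 m/s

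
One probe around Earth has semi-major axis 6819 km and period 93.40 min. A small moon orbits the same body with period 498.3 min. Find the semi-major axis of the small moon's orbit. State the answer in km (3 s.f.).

a₂ ≈ 20800 km

Kepler's third law: a³ ∝ T², so a₂ = a₁ (T₂/T₁)^(2/3).
T₂/T₁ = 5.335, (T₂/T₁)^(2/3) = 3.053.
a₂ = 6819 × 3.053 = 20820 km.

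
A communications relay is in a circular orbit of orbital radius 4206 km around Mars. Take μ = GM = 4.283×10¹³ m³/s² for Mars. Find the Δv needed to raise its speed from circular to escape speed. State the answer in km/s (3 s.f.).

r = 4206 km = 4.206×10⁶ m.
Circular speed v_c = √(μ/r) = 3191 m/s.
Escape speed v_esc = √(2μ/r) = √2 × v_c = 4513 m/s.
Δv = v_esc − v_c = 1322 m/s = 1.322 km/s.

Δv ≈ 1.32 km/s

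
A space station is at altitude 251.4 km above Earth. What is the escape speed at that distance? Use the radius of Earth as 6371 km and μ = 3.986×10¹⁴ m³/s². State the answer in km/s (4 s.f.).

v_esc ≈ 10.97 km/s

r = 6371 + 251.4 = 6622.4 km = 6.6224×10⁶ m.
Escape speed v_esc = √(2μ/r) = √(2 × 3.986×10¹⁴ / 6.622×10⁶) = √(1.204×10⁸) = 10970 m/s.
= 10.97 km/s.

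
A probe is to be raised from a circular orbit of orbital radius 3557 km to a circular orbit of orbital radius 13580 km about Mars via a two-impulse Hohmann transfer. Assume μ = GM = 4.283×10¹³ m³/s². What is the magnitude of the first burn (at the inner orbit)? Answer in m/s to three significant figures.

r₁ = 3557 km = 3.557×10⁶ m.
r₂ = 13580 km = 1.358×10⁷ m.
Transfer ellipse a_t = (r₁ + r₂)/2 = 8.568×10⁶ m.
At r₁: circular v_c1 = √(μ/r₁) = 3470 m/s; transfer-periapsis v_p = √[μ(2/r₁ − 1/a_t)] = 4368 m/s.
Δv₁ = v_p − v_c1 = 898.5 m/s.

Δv ≈ 898 m/s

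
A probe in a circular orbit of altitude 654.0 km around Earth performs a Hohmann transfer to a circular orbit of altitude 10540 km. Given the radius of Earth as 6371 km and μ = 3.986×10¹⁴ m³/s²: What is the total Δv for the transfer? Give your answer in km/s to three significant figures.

Δv_total ≈ 2.56 km/s

r₁ = 6371 + 654.0 = 7025.0 km = 7.0250×10⁶ m.
r₂ = 6371 + 10540 = 16911 km = 1.6911×10⁷ m.
Transfer ellipse a_t = (r₁ + r₂)/2 = 1.197×10⁷ m.
At r₁: circular v_c1 = √(μ/r₁) = 7533 m/s; transfer-perigee v_p = √[μ(2/r₁ − 1/a_t)] = 8954 m/s.
Δv₁ = v_p − v_c1 = 1421 m/s.
At r₂: circular v_c2 = √(μ/r₂) = 4855 m/s; transfer-apogee v_a = √[μ(2/r₂ − 1/a_t)] = 3720 m/s.
Δv₂ = v_c2 − v_a = 1135 m/s.
Total Δv = Δv₁ + Δv₂ = 2557 m/s = 2.557 km/s.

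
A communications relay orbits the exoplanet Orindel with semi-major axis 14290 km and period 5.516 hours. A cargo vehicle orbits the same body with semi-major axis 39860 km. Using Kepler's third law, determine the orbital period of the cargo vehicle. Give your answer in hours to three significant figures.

T₂ ≈ 25.7 hours

Kepler's third law: T² ∝ a³, so T₂ = T₁ (a₂/a₁)^(3/2).
a₂/a₁ = 2.789, (a₂/a₁)^(3/2) = 4.659.
T₂ = 5.516 × 4.659 = 25.70 hours.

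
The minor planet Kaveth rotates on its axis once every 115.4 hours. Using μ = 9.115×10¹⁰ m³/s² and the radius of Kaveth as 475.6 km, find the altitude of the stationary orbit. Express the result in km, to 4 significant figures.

h_sync ≈ 6883 km

T = 115.4 hours = 4.154×10⁵ s.
A synchronous orbit has period T, so by Kepler's third law a = (μT²/4π²)^(1/3).
μT²/4π² = 9.115×10¹⁰ × (4.154×10⁵)² / 39.48 = 3.985×10²⁰ m³.
a = 7.359×10⁶ m = 7358.8 km.
Altitude h = a − R = 7358.8 − 475.6 = 6883.2 km.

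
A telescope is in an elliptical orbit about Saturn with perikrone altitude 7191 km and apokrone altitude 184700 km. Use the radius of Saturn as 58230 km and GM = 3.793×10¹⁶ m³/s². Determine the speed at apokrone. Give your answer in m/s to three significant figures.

r_p = 58230 + 7191 = 65421 km = 6.5421×10⁷ m.
r_a = 58230 + 184700 = 242930 km = 2.4293×10⁸ m.
Semi-major axis a = (r_p + r_a)/2 = 1.5418×10⁵ km = 1.542×10⁸ m.
Vis-viva: v² = μ(2/r − 1/a) = 3.793×10¹⁶ × (8.233×10⁻⁹ − 6.486×10⁻⁹) = 6.625×10⁷ m²/s².
v = 8140 m/s.

v ≈ 8140 m/s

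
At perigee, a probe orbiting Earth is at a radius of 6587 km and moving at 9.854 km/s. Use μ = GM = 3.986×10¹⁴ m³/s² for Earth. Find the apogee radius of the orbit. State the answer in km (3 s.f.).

r_p = 6.587×10⁶ m.
Specific energy ε = v²/2 − μ/r = -1.196×10⁷ J/kg, so a = −μ/(2ε) = 1.666×10⁷ m.
The apsides satisfy r_p + r_a = 2a, so the apogee radius is 2a − r_p = 2.673×10⁷ m = 26734 km.

apogee radius ≈ 26700 km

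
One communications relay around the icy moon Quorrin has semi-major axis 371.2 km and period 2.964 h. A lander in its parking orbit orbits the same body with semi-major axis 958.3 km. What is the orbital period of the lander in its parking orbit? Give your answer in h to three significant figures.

Kepler's third law: T² ∝ a³, so T₂ = T₁ (a₂/a₁)^(3/2).
a₂/a₁ = 2.582, (a₂/a₁)^(3/2) = 4.148.
T₂ = 2.964 × 4.148 = 12.29 h.

T₂ ≈ 12.3 h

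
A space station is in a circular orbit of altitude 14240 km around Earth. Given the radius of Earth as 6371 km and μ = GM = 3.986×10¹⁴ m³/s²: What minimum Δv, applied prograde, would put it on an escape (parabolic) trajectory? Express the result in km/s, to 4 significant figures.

Δv ≈ 1.822 km/s

r = 6371 + 14240 = 20611 km = 2.0611×10⁷ m.
Circular speed v_c = √(μ/r) = 4398 m/s.
Escape speed v_esc = √(2μ/r) = √2 × v_c = 6219 m/s.
Δv = v_esc − v_c = 1822 m/s = 1.822 km/s.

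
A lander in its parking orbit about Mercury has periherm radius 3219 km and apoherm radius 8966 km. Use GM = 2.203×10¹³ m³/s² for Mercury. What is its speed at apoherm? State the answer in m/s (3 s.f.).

Semi-major axis a = (r_p + r_a)/2 = 6092.5 km = 6.092×10⁶ m.
Vis-viva: v² = μ(2/r − 1/a) = 2.203×10¹³ × (2.231×10⁻⁷ − 1.641×10⁻⁷) = 1.298×10⁶ m²/s².
v = 1139 m/s.

v ≈ 1140 m/s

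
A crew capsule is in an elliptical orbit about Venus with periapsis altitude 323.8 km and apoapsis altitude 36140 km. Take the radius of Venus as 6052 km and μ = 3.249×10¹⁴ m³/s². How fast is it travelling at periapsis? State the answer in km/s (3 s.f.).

v ≈ 9.41 km/s

r_p = 6052 + 323.8 = 6375.8 km = 6.3758×10⁶ m.
r_a = 6052 + 36140 = 42192 km = 4.2192×10⁷ m.
Semi-major axis a = (r_p + r_a)/2 = 24284 km = 2.428×10⁷ m.
Vis-viva: v² = μ(2/r − 1/a) = 3.249×10¹⁴ × (3.137×10⁻⁷ − 4.118×10⁻⁸) = 8.854×10⁷ m²/s².
v = 9409 m/s = 9.409 km/s.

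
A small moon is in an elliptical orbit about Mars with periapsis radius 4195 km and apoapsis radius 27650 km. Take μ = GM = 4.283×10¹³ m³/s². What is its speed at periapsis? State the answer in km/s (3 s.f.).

v ≈ 4.21 km/s

Semi-major axis a = (r_p + r_a)/2 = 15922 km = 1.592×10⁷ m.
Vis-viva: v² = μ(2/r − 1/a) = 4.283×10¹³ × (4.768×10⁻⁷ − 6.280×10⁻⁸) = 1.773×10⁷ m²/s².
v = 4211 m/s = 4.211 km/s.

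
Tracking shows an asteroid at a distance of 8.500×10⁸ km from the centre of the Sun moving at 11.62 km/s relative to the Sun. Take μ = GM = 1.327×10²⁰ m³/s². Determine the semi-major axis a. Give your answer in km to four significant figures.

r = 8.500×10¹¹ m.
Vis-viva rearranged: 1/a = 2/r − v²/μ = 2.353×10⁻¹² − 1.018×10⁻¹² = 1.335×10⁻¹² m⁻¹.
a = 7.488×10¹¹ m = 7.4883×10⁸ km.

a ≈ 7.488×10⁸ km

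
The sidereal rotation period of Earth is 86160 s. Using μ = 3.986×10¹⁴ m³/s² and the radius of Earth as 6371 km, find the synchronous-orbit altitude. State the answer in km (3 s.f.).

A synchronous orbit has period T, so by Kepler's third law a = (μT²/4π²)^(1/3).
μT²/4π² = 3.986×10¹⁴ × (8.616×10⁴)² / 39.48 = 7.495×10²² m³.
a = 4.216×10⁷ m = 42163 km.
Altitude h = a − R = 42163 − 6371 = 35792 km.

h_sync ≈ 35800 km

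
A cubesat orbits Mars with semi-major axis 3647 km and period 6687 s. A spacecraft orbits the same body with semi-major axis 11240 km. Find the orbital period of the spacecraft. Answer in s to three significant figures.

T₂ ≈ 36200 s

Kepler's third law: T² ∝ a³, so T₂ = T₁ (a₂/a₁)^(3/2).
a₂/a₁ = 3.082, (a₂/a₁)^(3/2) = 5.411.
T₂ = 6687 × 5.411 = 36180 s.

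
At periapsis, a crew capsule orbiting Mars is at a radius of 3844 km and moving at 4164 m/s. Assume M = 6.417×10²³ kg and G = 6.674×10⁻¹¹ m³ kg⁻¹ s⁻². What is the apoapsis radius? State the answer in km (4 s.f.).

apoapsis radius ≈ 13480 km

μ = GM = 6.674×10⁻¹¹ × 6.417×10²³ = 4.283×10¹³ m³/s².
r_p = 3.844×10⁶ m.
Specific energy ε = v²/2 − μ/r = -2.472×10⁶ J/kg, so a = −μ/(2ε) = 8.663×10⁶ m.
The apsides satisfy r_p + r_a = 2a, so the apoapsis radius is 2a − r_p = 1.348×10⁷ m = 13482 km.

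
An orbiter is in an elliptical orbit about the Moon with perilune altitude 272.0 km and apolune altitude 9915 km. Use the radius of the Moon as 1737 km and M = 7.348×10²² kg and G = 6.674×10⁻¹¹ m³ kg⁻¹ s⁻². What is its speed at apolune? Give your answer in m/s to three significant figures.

v ≈ 352 m/s

μ = GM = 6.674×10⁻¹¹ × 7.348×10²² = 4.904×10¹² m³/s².
r_p = 1737 + 272.0 = 2009.0 km = 2.0090×10⁶ m.
r_a = 1737 + 9915 = 11652 km = 1.1652×10⁷ m.
Semi-major axis a = (r_p + r_a)/2 = 6830.5 km = 6.830×10⁶ m.
Vis-viva: v² = μ(2/r − 1/a) = 4.904×10¹² × (1.716×10⁻⁷ − 1.464×10⁻⁷) = 1.238×10⁵ m²/s².
v = 351.8 m/s.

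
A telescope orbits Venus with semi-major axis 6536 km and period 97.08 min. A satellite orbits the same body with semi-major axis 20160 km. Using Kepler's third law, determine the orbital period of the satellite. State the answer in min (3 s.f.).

Kepler's third law: T² ∝ a³, so T₂ = T₁ (a₂/a₁)^(3/2).
a₂/a₁ = 3.084, (a₂/a₁)^(3/2) = 5.417.
T₂ = 97.08 × 5.417 = 525.9 min.

T₂ ≈ 526 min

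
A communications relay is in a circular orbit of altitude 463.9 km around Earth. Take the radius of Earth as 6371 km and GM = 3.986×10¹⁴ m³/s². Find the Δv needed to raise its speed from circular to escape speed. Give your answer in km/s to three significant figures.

Δv ≈ 3.16 km/s

r = 6371 + 463.9 = 6834.9 km = 6.8349×10⁶ m.
Circular speed v_c = √(μ/r) = 7637 m/s.
Escape speed v_esc = √(2μ/r) = √2 × v_c = 10800 m/s.
Δv = v_esc − v_c = 3163 m/s = 3.163 km/s.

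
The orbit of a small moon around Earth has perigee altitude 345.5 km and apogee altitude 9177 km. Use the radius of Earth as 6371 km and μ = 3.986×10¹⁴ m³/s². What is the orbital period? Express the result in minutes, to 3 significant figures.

r_p = 6371 + 345.5 = 6716.5 km = 6.7165×10⁶ m.
r_a = 6371 + 9177 = 15548 km = 1.5548×10⁷ m.
Semi-major axis a = (r_p + r_a)/2 = (6716.5 + 15548)/2 = 11132 km = 1.113×10⁷ m.
By Kepler's third law T = 2π√(a³/μ) = 2π × 1.860×10³ = 1.169×10⁴ s.
= 194.8 minutes.

T ≈ 195 minutes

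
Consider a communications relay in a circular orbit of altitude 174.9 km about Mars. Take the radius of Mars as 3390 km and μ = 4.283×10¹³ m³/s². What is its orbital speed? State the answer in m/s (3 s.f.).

r = 3390 + 174.9 = 3564.9 km = 3.5649×10⁶ m.
For a circular orbit v = √(μ/r) = √(4.283×10¹³ / 3.565×10⁶) = √(1.201×10⁷) = 3466 m/s.

v ≈ 3470 m/s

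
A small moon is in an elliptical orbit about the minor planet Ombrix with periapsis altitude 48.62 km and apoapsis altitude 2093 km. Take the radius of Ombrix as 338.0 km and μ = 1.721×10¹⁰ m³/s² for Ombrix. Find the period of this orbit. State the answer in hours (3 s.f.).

T ≈ 22.2 hours

r_p = 338.0 + 48.62 = 386.62 km = 3.8662×10⁵ m.
r_a = 338.0 + 2093 = 2431.0 km = 2.4310×10⁶ m.
Semi-major axis a = (r_p + r_a)/2 = (386.62 + 2431.0)/2 = 1408.8 km = 1.409×10⁶ m.
By Kepler's third law T = 2π√(a³/μ) = 2π × 1.275×10⁴ = 8.009×10⁴ s.
= 22.25 hours.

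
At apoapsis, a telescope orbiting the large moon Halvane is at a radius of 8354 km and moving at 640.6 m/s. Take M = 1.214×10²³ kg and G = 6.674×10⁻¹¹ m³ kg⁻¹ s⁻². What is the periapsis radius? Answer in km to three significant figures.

μ = GM = 6.674×10⁻¹¹ × 1.214×10²³ = 8.102×10¹² m³/s².
r_a = 8.354×10⁶ m.
Specific energy ε = v²/2 − μ/r = -7.647×10⁵ J/kg, so a = −μ/(2ε) = 5.298×10⁶ m.
The apsides satisfy r_p + r_a = 2a, so the periapsis radius is 2a − r_a = 2.242×10⁶ m = 2241.6 km.

periapsis radius ≈ 2240 km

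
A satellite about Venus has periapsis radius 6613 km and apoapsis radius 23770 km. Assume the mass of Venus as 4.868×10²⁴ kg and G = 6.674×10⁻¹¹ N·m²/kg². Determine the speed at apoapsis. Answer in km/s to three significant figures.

μ = GM = 6.674×10⁻¹¹ × 4.868×10²⁴ = 3.249×10¹⁴ m³/s².
Semi-major axis a = (r_p + r_a)/2 = 15192 km = 1.519×10⁷ m.
Vis-viva: v² = μ(2/r − 1/a) = 3.249×10¹⁴ × (8.414×10⁻⁸ − 6.583×10⁻⁸) = 5.950×10⁶ m²/s².
v = 2439 m/s = 2.439 km/s.

v ≈ 2.44 km/s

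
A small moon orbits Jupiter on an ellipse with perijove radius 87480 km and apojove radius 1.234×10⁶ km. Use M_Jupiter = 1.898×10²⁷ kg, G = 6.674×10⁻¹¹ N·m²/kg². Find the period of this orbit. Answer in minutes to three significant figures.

T ≈ 5000 minutes

μ = GM = 6.674×10⁻¹¹ × 1.898×10²⁷ = 1.267×10¹⁷ m³/s².
Semi-major axis a = (r_p + r_a)/2 = (87480 + 1.2340×10⁶)/2 = 6.6074×10⁵ km = 6.607×10⁸ m.
By Kepler's third law T = 2π√(a³/μ) = 2π × 4.772×10⁴ = 2.998×10⁵ s.
= 4997 minutes.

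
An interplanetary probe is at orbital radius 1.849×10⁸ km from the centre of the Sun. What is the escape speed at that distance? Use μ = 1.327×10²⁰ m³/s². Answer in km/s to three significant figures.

r = 1.849×10⁸ km = 1.849×10¹¹ m.
Escape speed v_esc = √(2μ/r) = √(2 × 1.327×10²⁰ / 1.849×10¹¹) = √(1.435×10⁹) = 37890 m/s.
= 37.89 km/s.

v_esc ≈ 37.9 km/s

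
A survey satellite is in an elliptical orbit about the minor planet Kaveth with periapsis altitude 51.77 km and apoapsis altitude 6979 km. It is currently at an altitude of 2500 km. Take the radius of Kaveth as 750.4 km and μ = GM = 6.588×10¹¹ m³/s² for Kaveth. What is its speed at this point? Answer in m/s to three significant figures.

r_p = 750.4 + 51.77 = 802.17 km = 8.0217×10⁵ m.
r_a = 750.4 + 6979 = 7729.4 km = 7.7294×10⁶ m.
r = 750.4 + 2500 = 3250.4 km = 3.250×10⁶ m.
Semi-major axis a = (r_p + r_a)/2 = 4265.8 km = 4.266×10⁶ m.
Vis-viva: v² = μ(2/r − 1/a) = 6.588×10¹¹ × (6.153×10⁻⁷ − 2.344×10⁻⁷) = 2.509×10⁵ m²/s².
v = 500.9 m/s.

v ≈ 501 m/s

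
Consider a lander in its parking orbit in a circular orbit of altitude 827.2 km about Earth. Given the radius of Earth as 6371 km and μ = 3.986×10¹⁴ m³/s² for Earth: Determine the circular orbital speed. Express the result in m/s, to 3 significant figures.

v ≈ 7440 m/s

r = 6371 + 827.2 = 7198.2 km = 7.1982×10⁶ m.
For a circular orbit v = √(μ/r) = √(3.986×10¹⁴ / 7.198×10⁶) = √(5.537×10⁷) = 7441 m/s.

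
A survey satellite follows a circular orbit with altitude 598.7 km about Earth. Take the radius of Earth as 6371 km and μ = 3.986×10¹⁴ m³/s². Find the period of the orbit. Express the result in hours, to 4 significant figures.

T ≈ 1.609 hours

r = 6371 + 598.7 = 6969.7 km = 6.9697×10⁶ m.
Kepler's third law: T = 2π√(r³/μ) = 2π√((6.970×10⁶)³ / 3.986×10¹⁴).
r³/μ = 8.494×10⁵ s², so T = 2π × 9.216×10² = 5.791×10³ s.
Converting: 5.791×10³ s ÷ 3600 = 1.609 hours.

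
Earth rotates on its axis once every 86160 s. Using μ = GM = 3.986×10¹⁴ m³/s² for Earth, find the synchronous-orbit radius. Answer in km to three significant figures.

r_sync ≈ 42200 km

A synchronous orbit has period T, so by Kepler's third law a = (μT²/4π²)^(1/3).
μT²/4π² = 3.986×10¹⁴ × (8.616×10⁴)² / 39.48 = 7.495×10²² m³.
a = 4.216×10⁷ m = 42163 km.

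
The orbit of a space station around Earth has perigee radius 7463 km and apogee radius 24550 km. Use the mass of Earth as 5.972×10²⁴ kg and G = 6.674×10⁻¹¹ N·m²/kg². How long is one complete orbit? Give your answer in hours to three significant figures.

μ = GM = 6.674×10⁻¹¹ × 5.972×10²⁴ = 3.986×10¹⁴ m³/s².
Semi-major axis a = (r_p + r_a)/2 = (7463.0 + 24550)/2 = 16006 km = 1.601×10⁷ m.
By Kepler's third law T = 2π√(a³/μ) = 2π × 3.208×10³ = 2.015×10⁴ s.
= 5.598 hours.

T ≈ 5.60 hours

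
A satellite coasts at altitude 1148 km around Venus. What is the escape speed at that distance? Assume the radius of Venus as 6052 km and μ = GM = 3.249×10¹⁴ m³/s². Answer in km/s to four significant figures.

v_esc ≈ 9.500 km/s

r = 6052 + 1148 = 7200.0 km = 7.2000×10⁶ m.
Escape speed v_esc = √(2μ/r) = √(2 × 3.249×10¹⁴ / 7.200×10⁶) = √(9.025×10⁷) = 9500 m/s.
= 9.500 km/s.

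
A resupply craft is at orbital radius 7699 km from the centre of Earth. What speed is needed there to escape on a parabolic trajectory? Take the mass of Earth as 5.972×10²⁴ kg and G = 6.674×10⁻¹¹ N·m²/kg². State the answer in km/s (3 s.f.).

v_esc ≈ 10.2 km/s

μ = GM = 6.674×10⁻¹¹ × 5.972×10²⁴ = 3.986×10¹⁴ m³/s².
r = 7699 km = 7.699×10⁶ m.
Escape speed v_esc = √(2μ/r) = √(2 × 3.986×10¹⁴ / 7.699×10⁶) = √(1.035×10⁸) = 10180 m/s.
= 10.18 km/s.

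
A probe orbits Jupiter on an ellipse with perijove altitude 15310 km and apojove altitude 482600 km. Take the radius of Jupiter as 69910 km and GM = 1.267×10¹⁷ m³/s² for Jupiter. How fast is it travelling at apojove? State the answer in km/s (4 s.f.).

v ≈ 7.829 km/s

r_p = 69910 + 15310 = 85220 km = 8.5220×10⁷ m.
r_a = 69910 + 482600 = 552510 km = 5.5251×10⁸ m.
Semi-major axis a = (r_p + r_a)/2 = 3.1886×10⁵ km = 3.189×10⁸ m.
Vis-viva: v² = μ(2/r − 1/a) = 1.267×10¹⁷ × (3.620×10⁻⁹ − 3.136×10⁻⁹) = 6.129×10⁷ m²/s².
v = 7829 m/s = 7.829 km/s.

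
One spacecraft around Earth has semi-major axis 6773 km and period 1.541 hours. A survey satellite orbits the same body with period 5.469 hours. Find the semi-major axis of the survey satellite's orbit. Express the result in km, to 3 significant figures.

a₂ ≈ 15800 km

Kepler's third law: a³ ∝ T², so a₂ = a₁ (T₂/T₁)^(2/3).
T₂/T₁ = 3.549, (T₂/T₁)^(2/3) = 2.327.
a₂ = 6773 × 2.327 = 15760 km.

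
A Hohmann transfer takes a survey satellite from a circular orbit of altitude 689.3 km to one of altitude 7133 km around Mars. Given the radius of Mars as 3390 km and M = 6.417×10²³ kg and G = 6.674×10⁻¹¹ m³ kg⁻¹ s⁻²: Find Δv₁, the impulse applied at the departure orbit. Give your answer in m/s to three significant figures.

Δv ≈ 650 m/s

μ = GM = 6.674×10⁻¹¹ × 6.417×10²³ = 4.283×10¹³ m³/s².
r₁ = 3390 + 689.3 = 4079.3 km = 4.0793×10⁶ m.
r₂ = 3390 + 7133 = 10523 km = 1.0523×10⁷ m.
Transfer ellipse a_t = (r₁ + r₂)/2 = 7.301×10⁶ m.
At r₁: circular v_c1 = √(μ/r₁) = 3240 m/s; transfer-periapsis v_p = √[μ(2/r₁ − 1/a_t)] = 3890 m/s.
Δv₁ = v_p − v_c1 = 649.8 m/s.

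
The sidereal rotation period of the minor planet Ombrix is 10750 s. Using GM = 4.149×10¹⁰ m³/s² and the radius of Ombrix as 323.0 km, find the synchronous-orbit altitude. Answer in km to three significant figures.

h_sync ≈ 172 km

A synchronous orbit has period T, so by Kepler's third law a = (μT²/4π²)^(1/3).
μT²/4π² = 4.149×10¹⁰ × (1.075×10⁴)² / 39.48 = 1.215×10¹⁷ m³.
a = 4.952×10⁵ m = 495.22 km.
Altitude h = a − R = 495.22 − 323.0 = 172.22 km.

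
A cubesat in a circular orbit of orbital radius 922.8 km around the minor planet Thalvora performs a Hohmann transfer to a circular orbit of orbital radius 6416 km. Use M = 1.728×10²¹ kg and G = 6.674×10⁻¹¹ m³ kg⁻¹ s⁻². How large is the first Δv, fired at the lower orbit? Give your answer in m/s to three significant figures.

Δv ≈ 114 m/s

μ = GM = 6.674×10⁻¹¹ × 1.728×10²¹ = 1.153×10¹¹ m³/s².
r₁ = 922.8 km = 9.228×10⁵ m.
r₂ = 6416 km = 6.416×10⁶ m.
Transfer ellipse a_t = (r₁ + r₂)/2 = 3.669×10⁶ m.
At r₁: circular v_c1 = √(μ/r₁) = 353.5 m/s; transfer-periapsis v_p = √[μ(2/r₁ − 1/a_t)] = 467.5 m/s.
Δv₁ = v_p − v_c1 = 113.9 m/s.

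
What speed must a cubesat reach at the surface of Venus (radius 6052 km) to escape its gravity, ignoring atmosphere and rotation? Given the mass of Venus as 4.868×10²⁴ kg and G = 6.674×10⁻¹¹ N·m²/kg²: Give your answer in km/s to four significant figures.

v_esc ≈ 10.36 km/s

μ = GM = 6.674×10⁻¹¹ × 4.868×10²⁴ = 3.249×10¹⁴ m³/s².
r = R = 6.052×10⁶ m.
Escape speed v_esc = √(2μ/r) = √(2 × 3.249×10¹⁴ / 6.052×10⁶) = √(1.074×10⁸) = 10360 m/s.
= 10.36 km/s.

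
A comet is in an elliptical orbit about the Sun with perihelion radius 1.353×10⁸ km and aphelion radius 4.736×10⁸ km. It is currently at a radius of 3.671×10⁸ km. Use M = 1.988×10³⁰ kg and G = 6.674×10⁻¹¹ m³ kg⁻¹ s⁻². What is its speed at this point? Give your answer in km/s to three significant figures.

μ = GM = 6.674×10⁻¹¹ × 1.988×10³⁰ = 1.327×10²⁰ m³/s².
Semi-major axis a = (r_p + r_a)/2 = 3.0445×10⁸ km = 3.044×10¹¹ m.
Vis-viva: v² = μ(2/r − 1/a) = 1.327×10²⁰ × (5.448×10⁻¹² − 3.285×10⁻¹²) = 2.871×10⁸ m²/s².
v = 16940 m/s = 16.94 km/s.

v ≈ 16.9 km/s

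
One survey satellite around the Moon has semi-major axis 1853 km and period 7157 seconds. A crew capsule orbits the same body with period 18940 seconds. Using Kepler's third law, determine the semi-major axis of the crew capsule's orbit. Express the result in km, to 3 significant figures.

a₂ ≈ 3550 km

Kepler's third law: a³ ∝ T², so a₂ = a₁ (T₂/T₁)^(2/3).
T₂/T₁ = 2.646, (T₂/T₁)^(2/3) = 1.913.
a₂ = 1853 × 1.913 = 3545 km.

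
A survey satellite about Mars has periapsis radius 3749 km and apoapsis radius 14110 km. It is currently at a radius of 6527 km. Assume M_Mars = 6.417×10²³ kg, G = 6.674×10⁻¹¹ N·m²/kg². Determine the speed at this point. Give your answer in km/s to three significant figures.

v ≈ 2.89 km/s

μ = GM = 6.674×10⁻¹¹ × 6.417×10²³ = 4.283×10¹³ m³/s².
Semi-major axis a = (r_p + r_a)/2 = 8929.5 km = 8.930×10⁶ m.
Vis-viva: v² = μ(2/r − 1/a) = 4.283×10¹³ × (3.064×10⁻⁷ − 1.120×10⁻⁷) = 8.327×10⁶ m²/s².
v = 2886 m/s = 2.886 km/s.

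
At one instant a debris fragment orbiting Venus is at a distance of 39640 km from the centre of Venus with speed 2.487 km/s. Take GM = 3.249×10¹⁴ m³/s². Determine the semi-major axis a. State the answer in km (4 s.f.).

r = 3.964×10⁷ m.
Vis-viva rearranged: 1/a = 2/r − v²/μ = 5.045×10⁻⁸ − 1.904×10⁻⁸ = 3.142×10⁻⁸ m⁻¹.
a = 3.183×10⁷ m = 31830 km.

a ≈ 31830 km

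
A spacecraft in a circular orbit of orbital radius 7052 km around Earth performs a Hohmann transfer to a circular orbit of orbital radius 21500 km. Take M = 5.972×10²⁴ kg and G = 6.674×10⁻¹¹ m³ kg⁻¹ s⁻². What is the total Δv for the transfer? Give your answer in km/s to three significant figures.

Δv_total ≈ 2.99 km/s

μ = GM = 6.674×10⁻¹¹ × 5.972×10²⁴ = 3.986×10¹⁴ m³/s².
r₁ = 7052 km = 7.052×10⁶ m.
r₂ = 21500 km = 2.150×10⁷ m.
Transfer ellipse a_t = (r₁ + r₂)/2 = 1.428×10⁷ m.
At r₁: circular v_c1 = √(μ/r₁) = 7518 m/s; transfer-perigee v_p = √[μ(2/r₁ − 1/a_t)] = 9226 m/s.
Δv₁ = v_p − v_c1 = 1708 m/s.
At r₂: circular v_c2 = √(μ/r₂) = 4306 m/s; transfer-apogee v_a = √[μ(2/r₂ − 1/a_t)] = 3026 m/s.
Δv₂ = v_c2 − v_a = 1279 m/s.
Total Δv = Δv₁ + Δv₂ = 2988 m/s = 2.988 km/s.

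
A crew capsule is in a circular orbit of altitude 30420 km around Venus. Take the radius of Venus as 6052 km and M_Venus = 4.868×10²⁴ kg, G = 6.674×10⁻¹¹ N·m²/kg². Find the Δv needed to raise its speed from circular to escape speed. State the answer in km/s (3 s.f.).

Δv ≈ 1.24 km/s

μ = GM = 6.674×10⁻¹¹ × 4.868×10²⁴ = 3.249×10¹⁴ m³/s².
r = 6052 + 30420 = 36472 km = 3.6472×10⁷ m.
Circular speed v_c = √(μ/r) = 2985 m/s.
Escape speed v_esc = √(2μ/r) = √2 × v_c = 4221 m/s.
Δv = v_esc − v_c = 1236 m/s = 1.236 km/s.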